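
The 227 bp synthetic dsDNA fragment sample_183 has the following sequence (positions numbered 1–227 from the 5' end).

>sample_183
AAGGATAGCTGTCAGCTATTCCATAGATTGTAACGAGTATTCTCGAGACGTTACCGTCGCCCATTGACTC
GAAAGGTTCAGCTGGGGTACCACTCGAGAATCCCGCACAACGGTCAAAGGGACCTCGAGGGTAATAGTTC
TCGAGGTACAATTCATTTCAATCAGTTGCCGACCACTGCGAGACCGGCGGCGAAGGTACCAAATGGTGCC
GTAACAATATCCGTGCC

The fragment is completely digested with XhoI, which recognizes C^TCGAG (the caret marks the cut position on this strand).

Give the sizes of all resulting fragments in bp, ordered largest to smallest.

87, 51, 42, 31, 16 bp

XhoI sites (CTCGAG) start at positions 42, 93, 124, 140.
XhoI cuts after the first base of each site, so after positions 42, 93, 124, 140.
Linear molecule, 4 cuts → 5 fragments:
  1–42 → 42 bp
  43–93 → 51 bp
  94–124 → 31 bp
  125–140 → 16 bp
  141–227 → 87 bp
Sorted largest to smallest: 87, 51, 42, 31, 16 bp.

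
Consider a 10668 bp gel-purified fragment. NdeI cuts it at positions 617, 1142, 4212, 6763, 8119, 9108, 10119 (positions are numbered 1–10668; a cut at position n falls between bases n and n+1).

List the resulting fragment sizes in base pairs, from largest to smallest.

3070, 2551, 1356, 1011, 989, 617, 549, 525 bp

Linear molecule, 7 cuts → 8 fragments:
  617 − 0 = 617 bp
  1142 − 617 = 525 bp
  4212 − 1142 = 3070 bp
  6763 − 4212 = 2551 bp
  8119 − 6763 = 1356 bp
  9108 − 8119 = 989 bp
  10119 − 9108 = 1011 bp
  10668 − 10119 = 549 bp
Sorted largest to smallest: 3070, 2551, 1356, 1011, 989, 617, 549, 525 bp.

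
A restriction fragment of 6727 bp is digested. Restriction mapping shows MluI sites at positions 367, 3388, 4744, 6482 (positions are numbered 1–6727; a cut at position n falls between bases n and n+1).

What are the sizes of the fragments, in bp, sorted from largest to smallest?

Linear molecule, 4 cuts → 5 fragments:
  367 − 0 = 367 bp
  3388 − 367 = 3021 bp
  4744 − 3388 = 1356 bp
  6482 − 4744 = 1738 bp
  6727 − 6482 = 245 bp
Sorted largest to smallest: 3021, 1738, 1356, 367, 245 bp.

3021, 1738, 1356, 367, 245 bp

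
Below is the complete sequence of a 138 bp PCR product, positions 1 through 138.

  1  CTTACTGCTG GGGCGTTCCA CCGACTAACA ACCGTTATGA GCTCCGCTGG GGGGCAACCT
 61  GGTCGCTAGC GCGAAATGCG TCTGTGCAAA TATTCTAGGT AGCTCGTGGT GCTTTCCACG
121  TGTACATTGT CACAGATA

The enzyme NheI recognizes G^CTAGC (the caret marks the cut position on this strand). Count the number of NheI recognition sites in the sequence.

GCTAGC occurs starting at position 65.
NheI cuts at 1 site.

1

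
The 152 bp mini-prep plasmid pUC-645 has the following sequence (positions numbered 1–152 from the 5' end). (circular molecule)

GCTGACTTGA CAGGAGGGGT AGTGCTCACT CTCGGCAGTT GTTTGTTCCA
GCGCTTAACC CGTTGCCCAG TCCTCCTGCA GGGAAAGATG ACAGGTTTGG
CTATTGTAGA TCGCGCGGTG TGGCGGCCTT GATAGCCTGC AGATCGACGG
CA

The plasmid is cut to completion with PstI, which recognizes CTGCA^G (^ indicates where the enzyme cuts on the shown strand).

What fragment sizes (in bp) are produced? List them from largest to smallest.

PstI sites (CTGCAG) start at positions 76, 137.
PstI cuts after base 5 of each site (before the last base), so after positions 80, 141.
Circular molecule, 2 cuts → 2 fragments:
  81–141 → 61 bp
  142–152 then 1–80 → 11 + 80 = 91 bp
Sorted largest to smallest: 91, 61 bp.

91, 61 bp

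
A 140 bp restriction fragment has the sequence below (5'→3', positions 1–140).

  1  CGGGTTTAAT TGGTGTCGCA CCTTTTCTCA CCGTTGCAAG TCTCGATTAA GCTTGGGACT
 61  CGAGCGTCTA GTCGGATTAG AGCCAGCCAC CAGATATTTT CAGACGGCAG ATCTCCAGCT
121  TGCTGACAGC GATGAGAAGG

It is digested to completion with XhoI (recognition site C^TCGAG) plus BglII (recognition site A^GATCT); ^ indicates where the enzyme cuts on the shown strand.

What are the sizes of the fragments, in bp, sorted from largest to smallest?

The XhoI site (CTCGAG) starts at position 59.
XhoI cuts after the first base of each site, so after position 59.
The BglII site (AGATCT) starts at position 109.
BglII cuts after the first base of each site, so after position 109.
Combined cut positions: 59, 109.
Linear molecule, 2 cuts → 3 fragments:
  1–59 → 59 bp
  60–109 → 50 bp
  110–140 → 31 bp
Sorted largest to smallest: 59, 50, 31 bp.

59, 50, 31 bp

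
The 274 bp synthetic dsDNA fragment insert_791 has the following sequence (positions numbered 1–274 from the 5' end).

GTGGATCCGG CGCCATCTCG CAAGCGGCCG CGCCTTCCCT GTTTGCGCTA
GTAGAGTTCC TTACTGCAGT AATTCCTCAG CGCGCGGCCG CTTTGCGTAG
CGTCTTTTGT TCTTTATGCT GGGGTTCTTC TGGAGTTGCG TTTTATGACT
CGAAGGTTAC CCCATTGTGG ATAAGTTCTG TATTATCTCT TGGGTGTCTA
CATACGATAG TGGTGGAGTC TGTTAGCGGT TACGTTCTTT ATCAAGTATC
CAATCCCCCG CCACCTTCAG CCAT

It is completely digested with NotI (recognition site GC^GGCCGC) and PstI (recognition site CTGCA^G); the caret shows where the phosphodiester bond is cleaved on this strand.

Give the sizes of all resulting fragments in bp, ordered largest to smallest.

189, 43, 25, 17 bp

NotI sites (GCGGCCGC) start at positions 24, 84.
NotI cuts after base 2 of each site, so after positions 25, 85.
The PstI site (CTGCAG) starts at position 64.
PstI cuts after base 5 of each site (before the last base), so after position 68.
Combined cut positions: 25, 68, 85.
Linear molecule, 3 cuts → 4 fragments:
  1–25 → 25 bp
  26–68 → 43 bp
  69–85 → 17 bp
  86–274 → 189 bp
Sorted largest to smallest: 189, 43, 25, 17 bp.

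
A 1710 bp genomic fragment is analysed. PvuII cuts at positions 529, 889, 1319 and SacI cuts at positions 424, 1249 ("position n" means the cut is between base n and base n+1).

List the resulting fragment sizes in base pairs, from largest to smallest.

Combined cut positions (sorted): 424, 529, 889, 1249, 1319.
Linear molecule, 5 cuts → 6 fragments:
  424 − 0 = 424 bp
  529 − 424 = 105 bp
  889 − 529 = 360 bp
  1249 − 889 = 360 bp
  1319 − 1249 = 70 bp
  1710 − 1319 = 391 bp
Sorted largest to smallest: 424, 391, 360, 360, 105, 70 bp.

424, 391, 360, 360, 105, 70 bp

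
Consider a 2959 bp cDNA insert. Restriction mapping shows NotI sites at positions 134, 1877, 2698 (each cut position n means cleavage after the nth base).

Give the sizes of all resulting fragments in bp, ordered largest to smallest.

Linear molecule, 3 cuts → 4 fragments:
  134 − 0 = 134 bp
  1877 − 134 = 1743 bp
  2698 − 1877 = 821 bp
  2959 − 2698 = 261 bp
Sorted largest to smallest: 1743, 821, 261, 134 bp.

1743, 821, 261, 134 bp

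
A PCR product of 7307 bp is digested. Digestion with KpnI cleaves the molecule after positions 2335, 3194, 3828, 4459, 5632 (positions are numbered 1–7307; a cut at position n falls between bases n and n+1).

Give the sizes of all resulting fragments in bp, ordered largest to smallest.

Linear molecule, 5 cuts → 6 fragments:
  2335 − 0 = 2335 bp
  3194 − 2335 = 859 bp
  3828 − 3194 = 634 bp
  4459 − 3828 = 631 bp
  5632 − 4459 = 1173 bp
  7307 − 5632 = 1675 bp
Sorted largest to smallest: 2335, 1675, 1173, 859, 634, 631 bp.

2335, 1675, 1173, 859, 634, 631 bp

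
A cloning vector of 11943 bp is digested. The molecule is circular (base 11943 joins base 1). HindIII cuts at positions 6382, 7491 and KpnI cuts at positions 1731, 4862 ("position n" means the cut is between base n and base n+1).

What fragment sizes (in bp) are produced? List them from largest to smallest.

Combined cut positions (sorted): 1731, 4862, 6382, 7491.
Circular molecule, 4 cuts → 4 fragments:
  4862 − 1731 = 3131 bp
  6382 − 4862 = 1520 bp
  7491 − 6382 = 1109 bp
  wrap: 11943 − 7491 + 1731 = 6183 bp
Sorted largest to smallest: 6183, 3131, 1520, 1109 bp.

6183, 3131, 1520, 1109 bp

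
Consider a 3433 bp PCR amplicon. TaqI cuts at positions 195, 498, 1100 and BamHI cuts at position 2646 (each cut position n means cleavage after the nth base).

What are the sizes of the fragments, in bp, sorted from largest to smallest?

Combined cut positions (sorted): 195, 498, 1100, 2646.
Linear molecule, 4 cuts → 5 fragments:
  195 − 0 = 195 bp
  498 − 195 = 303 bp
  1100 − 498 = 602 bp
  2646 − 1100 = 1546 bp
  3433 − 2646 = 787 bp
Sorted largest to smallest: 1546, 787, 602, 303, 195 bp.

1546, 787, 602, 303, 195 bp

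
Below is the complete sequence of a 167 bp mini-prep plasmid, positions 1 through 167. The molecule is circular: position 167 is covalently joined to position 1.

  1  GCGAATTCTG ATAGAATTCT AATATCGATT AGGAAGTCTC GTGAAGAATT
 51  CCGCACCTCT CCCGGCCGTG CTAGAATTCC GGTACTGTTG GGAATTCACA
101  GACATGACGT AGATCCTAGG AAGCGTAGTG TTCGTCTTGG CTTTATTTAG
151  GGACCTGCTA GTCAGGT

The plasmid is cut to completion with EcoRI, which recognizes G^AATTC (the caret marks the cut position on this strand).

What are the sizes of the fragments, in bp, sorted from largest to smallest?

EcoRI sites (GAATTC) start at positions 3, 14, 46, 74, 92.
EcoRI cuts after the first base of each site, so after positions 3, 14, 46, 74, 92.
Circular molecule, 5 cuts → 5 fragments:
  4–14 → 11 bp
  15–46 → 32 bp
  47–74 → 28 bp
  75–92 → 18 bp
  93–167 then 1–3 → 75 + 3 = 78 bp
Sorted largest to smallest: 78, 32, 28, 18, 11 bp.

78, 32, 28, 18, 11 bp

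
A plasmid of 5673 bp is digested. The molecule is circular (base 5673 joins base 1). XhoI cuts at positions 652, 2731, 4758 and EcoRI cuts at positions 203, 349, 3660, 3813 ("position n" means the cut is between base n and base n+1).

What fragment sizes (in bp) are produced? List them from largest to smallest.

2079, 1118, 945, 929, 303, 153, 146 bp

Combined cut positions (sorted): 203, 349, 652, 2731, 3660, 3813, 4758.
Circular molecule, 7 cuts → 7 fragments:
  349 − 203 = 146 bp
  652 − 349 = 303 bp
  2731 − 652 = 2079 bp
  3660 − 2731 = 929 bp
  3813 − 3660 = 153 bp
  4758 − 3813 = 945 bp
  wrap: 5673 − 4758 + 203 = 1118 bp
Sorted largest to smallest: 2079, 1118, 945, 929, 303, 153, 146 bp.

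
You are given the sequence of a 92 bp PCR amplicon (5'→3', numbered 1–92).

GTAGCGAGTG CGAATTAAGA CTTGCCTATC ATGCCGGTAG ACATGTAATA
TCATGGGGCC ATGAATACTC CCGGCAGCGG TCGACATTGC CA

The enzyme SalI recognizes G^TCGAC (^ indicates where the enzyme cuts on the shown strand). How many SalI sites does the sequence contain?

GTCGAC occurs starting at position 80.
SalI cuts at 1 site.

1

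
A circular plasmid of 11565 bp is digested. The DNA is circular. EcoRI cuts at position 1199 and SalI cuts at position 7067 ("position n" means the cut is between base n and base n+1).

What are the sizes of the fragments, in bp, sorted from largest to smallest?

Combined cut positions (sorted): 1199, 7067.
Circular molecule, 2 cuts → 2 fragments:
  7067 − 1199 = 5868 bp
  wrap: 11565 − 7067 + 1199 = 5697 bp
Sorted largest to smallest: 5868, 5697 bp.

5868, 5697 bp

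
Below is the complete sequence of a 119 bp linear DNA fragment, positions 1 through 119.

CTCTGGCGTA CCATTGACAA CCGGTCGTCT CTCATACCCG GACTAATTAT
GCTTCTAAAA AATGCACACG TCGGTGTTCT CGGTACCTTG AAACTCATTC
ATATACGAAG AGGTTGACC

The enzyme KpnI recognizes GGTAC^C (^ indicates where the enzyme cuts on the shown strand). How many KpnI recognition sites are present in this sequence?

1

GGTACC occurs starting at position 82.
KpnI cuts at 1 site.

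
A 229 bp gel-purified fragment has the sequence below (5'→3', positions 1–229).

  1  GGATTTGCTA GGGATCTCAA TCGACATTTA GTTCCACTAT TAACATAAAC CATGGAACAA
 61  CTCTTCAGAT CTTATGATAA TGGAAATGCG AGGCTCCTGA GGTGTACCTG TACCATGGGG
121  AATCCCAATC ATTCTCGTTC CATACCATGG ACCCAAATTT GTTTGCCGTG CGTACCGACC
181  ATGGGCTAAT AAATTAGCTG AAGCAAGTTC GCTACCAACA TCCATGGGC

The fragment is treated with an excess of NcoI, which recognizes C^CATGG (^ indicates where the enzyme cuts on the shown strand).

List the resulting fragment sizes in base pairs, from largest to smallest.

NcoI sites (CCATGG) start at positions 50, 113, 145, 179, 222.
NcoI cuts after the first base of each site, so after positions 50, 113, 145, 179, 222.
Linear molecule, 5 cuts → 6 fragments:
  1–50 → 50 bp
  51–113 → 63 bp
  114–145 → 32 bp
  146–179 → 34 bp
  180–222 → 43 bp
  223–229 → 7 bp
Sorted largest to smallest: 63, 50, 43, 34, 32, 7 bp.

63, 50, 43, 34, 32, 7 bp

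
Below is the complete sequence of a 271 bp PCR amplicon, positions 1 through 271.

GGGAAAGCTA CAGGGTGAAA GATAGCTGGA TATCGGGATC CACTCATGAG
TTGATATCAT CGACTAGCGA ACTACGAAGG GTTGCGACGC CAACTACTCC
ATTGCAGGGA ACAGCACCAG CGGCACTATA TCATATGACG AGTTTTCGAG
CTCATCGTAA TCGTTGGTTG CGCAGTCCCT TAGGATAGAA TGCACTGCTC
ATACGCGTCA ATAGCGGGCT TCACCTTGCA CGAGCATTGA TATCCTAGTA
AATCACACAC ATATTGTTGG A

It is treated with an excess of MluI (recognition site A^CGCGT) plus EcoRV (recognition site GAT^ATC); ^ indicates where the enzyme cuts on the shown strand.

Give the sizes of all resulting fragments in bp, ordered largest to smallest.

148, 38, 31, 30, 24 bp

The MluI site (ACGCGT) starts at position 203.
MluI cuts after the first base of each site, so after position 203.
EcoRV sites (GATATC) start at positions 29, 53, 239.
EcoRV cuts after base 3 of each site, so after positions 31, 55, 241.
Combined cut positions: 31, 55, 203, 241.
Linear molecule, 4 cuts → 5 fragments:
  1–31 → 31 bp
  32–55 → 24 bp
  56–203 → 148 bp
  204–241 → 38 bp
  242–271 → 30 bp
Sorted largest to smallest: 148, 38, 31, 30, 24 bp.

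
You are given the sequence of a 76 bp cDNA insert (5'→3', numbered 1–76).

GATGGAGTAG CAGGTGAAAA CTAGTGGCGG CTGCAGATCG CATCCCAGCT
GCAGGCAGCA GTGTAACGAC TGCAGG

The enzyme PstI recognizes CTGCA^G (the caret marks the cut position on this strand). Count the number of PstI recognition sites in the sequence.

CTGCAG occurs starting at positions 31, 49, 70.
PstI cuts at 3 sites.

3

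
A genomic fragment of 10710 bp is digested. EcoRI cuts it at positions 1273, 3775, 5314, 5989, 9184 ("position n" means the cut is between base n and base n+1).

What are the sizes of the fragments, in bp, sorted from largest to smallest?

Linear molecule, 5 cuts → 6 fragments:
  1273 − 0 = 1273 bp
  3775 − 1273 = 2502 bp
  5314 − 3775 = 1539 bp
  5989 − 5314 = 675 bp
  9184 − 5989 = 3195 bp
  10710 − 9184 = 1526 bp
Sorted largest to smallest: 3195, 2502, 1539, 1526, 1273, 675 bp.

3195, 2502, 1539, 1526, 1273, 675 bp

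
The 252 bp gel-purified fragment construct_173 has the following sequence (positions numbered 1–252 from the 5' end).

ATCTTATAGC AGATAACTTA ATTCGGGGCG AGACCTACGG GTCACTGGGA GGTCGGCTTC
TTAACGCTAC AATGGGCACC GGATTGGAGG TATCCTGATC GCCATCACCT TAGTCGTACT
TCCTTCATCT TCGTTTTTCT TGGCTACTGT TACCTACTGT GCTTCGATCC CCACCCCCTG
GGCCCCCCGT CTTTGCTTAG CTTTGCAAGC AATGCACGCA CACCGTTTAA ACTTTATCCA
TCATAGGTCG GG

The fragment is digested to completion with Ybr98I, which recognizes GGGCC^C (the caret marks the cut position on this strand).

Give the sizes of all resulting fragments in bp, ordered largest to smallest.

The Ybr98I site (GGGCCC) starts at position 180.
Ybr98I cuts after base 5 of each site (before the last base), so after position 184.
Linear molecule, 1 cut → 2 fragments:
  1–184 → 184 bp
  185–252 → 68 bp
Sorted largest to smallest: 184, 68 bp.

184, 68 bp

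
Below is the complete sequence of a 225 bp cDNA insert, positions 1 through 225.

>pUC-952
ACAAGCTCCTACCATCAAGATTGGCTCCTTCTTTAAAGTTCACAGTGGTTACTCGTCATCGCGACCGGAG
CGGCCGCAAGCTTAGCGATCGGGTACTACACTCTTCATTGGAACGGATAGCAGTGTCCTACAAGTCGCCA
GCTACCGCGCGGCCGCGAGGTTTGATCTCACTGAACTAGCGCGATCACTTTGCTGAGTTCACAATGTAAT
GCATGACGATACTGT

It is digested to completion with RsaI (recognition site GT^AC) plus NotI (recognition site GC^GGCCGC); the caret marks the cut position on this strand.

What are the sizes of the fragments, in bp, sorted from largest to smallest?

The RsaI site (GTAC) starts at position 93.
RsaI cuts after base 2 of each site, so after position 94.
NotI sites (GCGGCCGC) start at positions 70, 149.
NotI cuts after base 2 of each site, so after positions 71, 150.
Combined cut positions: 71, 94, 150.
Linear molecule, 3 cuts → 4 fragments:
  1–71 → 71 bp
  72–94 → 23 bp
  95–150 → 56 bp
  151–225 → 75 bp
Sorted largest to smallest: 75, 71, 56, 23 bp.

75, 71, 56, 23 bp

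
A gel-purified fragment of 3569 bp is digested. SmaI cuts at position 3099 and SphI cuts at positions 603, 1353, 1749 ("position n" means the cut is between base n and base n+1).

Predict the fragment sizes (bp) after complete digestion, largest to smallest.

Combined cut positions (sorted): 603, 1353, 1749, 3099.
Linear molecule, 4 cuts → 5 fragments:
  603 − 0 = 603 bp
  1353 − 603 = 750 bp
  1749 − 1353 = 396 bp
  3099 − 1749 = 1350 bp
  3569 − 3099 = 470 bp
Sorted largest to smallest: 1350, 750, 603, 470, 396 bp.

1350, 750, 603, 470, 396 bp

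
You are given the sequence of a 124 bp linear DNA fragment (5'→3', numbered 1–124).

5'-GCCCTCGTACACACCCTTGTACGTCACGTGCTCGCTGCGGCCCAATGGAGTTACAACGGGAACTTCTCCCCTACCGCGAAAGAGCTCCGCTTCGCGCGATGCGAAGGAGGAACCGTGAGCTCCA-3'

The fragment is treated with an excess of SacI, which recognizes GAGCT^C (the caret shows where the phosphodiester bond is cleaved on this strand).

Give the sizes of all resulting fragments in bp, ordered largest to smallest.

SacI sites (GAGCTC) start at positions 82, 117.
SacI cuts after base 5 of each site (before the last base), so after positions 86, 121.
Linear molecule, 2 cuts → 3 fragments:
  1–86 → 86 bp
  87–121 → 35 bp
  122–124 → 3 bp
Sorted largest to smallest: 86, 35, 3 bp.

86, 35, 3 bp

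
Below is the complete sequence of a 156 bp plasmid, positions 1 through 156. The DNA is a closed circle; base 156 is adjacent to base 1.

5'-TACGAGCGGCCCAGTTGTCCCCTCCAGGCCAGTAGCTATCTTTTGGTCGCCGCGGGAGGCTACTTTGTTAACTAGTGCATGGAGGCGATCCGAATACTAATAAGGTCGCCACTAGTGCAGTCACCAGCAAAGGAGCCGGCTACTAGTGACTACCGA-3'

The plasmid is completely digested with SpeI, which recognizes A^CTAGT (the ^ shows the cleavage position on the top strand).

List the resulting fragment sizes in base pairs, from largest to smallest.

85, 40, 31 bp

SpeI sites (ACTAGT) start at positions 71, 111, 142.
SpeI cuts after the first base of each site, so after positions 71, 111, 142.
Circular molecule, 3 cuts → 3 fragments:
  72–111 → 40 bp
  112–142 → 31 bp
  143–156 then 1–71 → 14 + 71 = 85 bp
Sorted largest to smallest: 85, 40, 31 bp.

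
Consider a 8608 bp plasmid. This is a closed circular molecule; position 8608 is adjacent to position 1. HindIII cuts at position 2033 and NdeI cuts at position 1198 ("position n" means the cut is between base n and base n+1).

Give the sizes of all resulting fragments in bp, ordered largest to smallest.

Combined cut positions (sorted): 1198, 2033.
Circular molecule, 2 cuts → 2 fragments:
  2033 − 1198 = 835 bp
  wrap: 8608 − 2033 + 1198 = 7773 bp
Sorted largest to smallest: 7773, 835 bp.

7773, 835 bp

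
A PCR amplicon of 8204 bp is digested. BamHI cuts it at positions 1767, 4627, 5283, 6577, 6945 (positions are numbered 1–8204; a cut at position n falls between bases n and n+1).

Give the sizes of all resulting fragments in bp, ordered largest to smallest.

Linear molecule, 5 cuts → 6 fragments:
  1767 − 0 = 1767 bp
  4627 − 1767 = 2860 bp
  5283 − 4627 = 656 bp
  6577 − 5283 = 1294 bp
  6945 − 6577 = 368 bp
  8204 − 6945 = 1259 bp
Sorted largest to smallest: 2860, 1767, 1294, 1259, 656, 368 bp.

2860, 1767, 1294, 1259, 656, 368 bp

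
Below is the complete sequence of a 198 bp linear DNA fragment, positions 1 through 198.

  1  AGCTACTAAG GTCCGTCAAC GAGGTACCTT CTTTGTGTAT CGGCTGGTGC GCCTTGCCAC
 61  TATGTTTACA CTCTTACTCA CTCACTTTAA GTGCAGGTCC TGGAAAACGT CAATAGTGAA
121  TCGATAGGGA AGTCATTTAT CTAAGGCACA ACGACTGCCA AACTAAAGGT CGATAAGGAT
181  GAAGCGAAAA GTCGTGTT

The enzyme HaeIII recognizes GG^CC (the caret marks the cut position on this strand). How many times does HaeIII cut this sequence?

0

No occurrence of GGCC is present in the sequence.
HaeIII does not cut: 0 sites.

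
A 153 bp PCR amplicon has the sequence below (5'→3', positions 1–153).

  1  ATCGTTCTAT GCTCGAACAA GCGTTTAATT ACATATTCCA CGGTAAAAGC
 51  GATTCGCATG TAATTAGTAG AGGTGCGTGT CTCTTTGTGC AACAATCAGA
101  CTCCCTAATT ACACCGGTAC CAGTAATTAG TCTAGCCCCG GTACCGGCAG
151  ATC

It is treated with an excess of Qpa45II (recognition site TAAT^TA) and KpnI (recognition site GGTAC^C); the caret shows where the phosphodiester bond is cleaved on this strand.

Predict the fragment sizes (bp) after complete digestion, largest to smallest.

45, 35, 29, 17, 11, 9, 7 bp

Qpa45II sites (TAATTA) start at positions 26, 61, 106, 124.
Qpa45II cuts after base 4 of each site, so after positions 29, 64, 109, 127.
KpnI sites (GGTACC) start at positions 116, 140.
KpnI cuts after base 5 of each site (before the last base), so after positions 120, 144.
Combined cut positions: 29, 64, 109, 120, 127, 144.
Linear molecule, 6 cuts → 7 fragments:
  1–29 → 29 bp
  30–64 → 35 bp
  65–109 → 45 bp
  110–120 → 11 bp
  121–127 → 7 bp
  128–144 → 17 bp
  145–153 → 9 bp
Sorted largest to smallest: 45, 35, 29, 17, 11, 9, 7 bp.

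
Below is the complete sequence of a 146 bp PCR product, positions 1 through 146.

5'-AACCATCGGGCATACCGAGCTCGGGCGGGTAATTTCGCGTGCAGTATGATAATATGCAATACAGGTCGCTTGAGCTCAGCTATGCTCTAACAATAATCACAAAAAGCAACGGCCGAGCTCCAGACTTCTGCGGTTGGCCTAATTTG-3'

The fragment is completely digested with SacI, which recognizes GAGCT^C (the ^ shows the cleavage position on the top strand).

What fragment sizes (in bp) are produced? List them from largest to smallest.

55, 43, 27, 21 bp

SacI sites (GAGCTC) start at positions 17, 72, 115.
SacI cuts after base 5 of each site (before the last base), so after positions 21, 76, 119.
Linear molecule, 3 cuts → 4 fragments:
  1–21 → 21 bp
  22–76 → 55 bp
  77–119 → 43 bp
  120–146 → 27 bp
Sorted largest to smallest: 55, 43, 27, 21 bp.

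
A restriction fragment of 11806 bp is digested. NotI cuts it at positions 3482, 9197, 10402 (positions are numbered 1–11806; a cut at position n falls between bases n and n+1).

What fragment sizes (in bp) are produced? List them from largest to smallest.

5715, 3482, 1404, 1205 bp

Linear molecule, 3 cuts → 4 fragments:
  3482 − 0 = 3482 bp
  9197 − 3482 = 5715 bp
  10402 − 9197 = 1205 bp
  11806 − 10402 = 1404 bp
Sorted largest to smallest: 5715, 3482, 1404, 1205 bp.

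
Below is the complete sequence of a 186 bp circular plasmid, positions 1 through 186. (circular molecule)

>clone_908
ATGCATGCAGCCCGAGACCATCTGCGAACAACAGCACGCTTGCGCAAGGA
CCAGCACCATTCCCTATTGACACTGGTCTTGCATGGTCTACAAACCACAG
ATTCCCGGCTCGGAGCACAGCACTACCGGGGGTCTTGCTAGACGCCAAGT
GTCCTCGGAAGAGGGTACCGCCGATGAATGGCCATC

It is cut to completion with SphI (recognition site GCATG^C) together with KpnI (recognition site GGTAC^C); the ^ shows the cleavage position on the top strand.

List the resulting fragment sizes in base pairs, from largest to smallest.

161, 25 bp

The SphI site (GCATGC) starts at position 3.
SphI cuts after base 5 of each site (before the last base), so after position 7.
The KpnI site (GGTACC) starts at position 164.
KpnI cuts after base 5 of each site (before the last base), so after position 168.
Combined cut positions: 7, 168.
Circular molecule, 2 cuts → 2 fragments:
  8–168 → 161 bp
  169–186 then 1–7 → 18 + 7 = 25 bp
Sorted largest to smallest: 161, 25 bp.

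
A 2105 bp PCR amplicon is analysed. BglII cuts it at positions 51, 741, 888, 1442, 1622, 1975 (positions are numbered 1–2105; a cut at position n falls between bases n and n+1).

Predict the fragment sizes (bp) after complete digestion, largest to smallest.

Linear molecule, 6 cuts → 7 fragments:
  51 − 0 = 51 bp
  741 − 51 = 690 bp
  888 − 741 = 147 bp
  1442 − 888 = 554 bp
  1622 − 1442 = 180 bp
  1975 − 1622 = 353 bp
  2105 − 1975 = 130 bp
Sorted largest to smallest: 690, 554, 353, 180, 147, 130, 51 bp.

690, 554, 353, 180, 147, 130, 51 bp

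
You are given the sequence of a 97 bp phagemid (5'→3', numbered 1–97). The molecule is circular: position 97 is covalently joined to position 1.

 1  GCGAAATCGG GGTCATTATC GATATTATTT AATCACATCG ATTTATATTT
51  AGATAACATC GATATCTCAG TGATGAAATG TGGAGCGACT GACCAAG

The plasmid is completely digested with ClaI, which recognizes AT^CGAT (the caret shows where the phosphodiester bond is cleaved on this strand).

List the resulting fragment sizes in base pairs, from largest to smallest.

57, 21, 19 bp

ClaI sites (ATCGAT) start at positions 18, 37, 58.
ClaI cuts after base 2 of each site, so after positions 19, 38, 59.
Circular molecule, 3 cuts → 3 fragments:
  20–38 → 19 bp
  39–59 → 21 bp
  60–97 then 1–19 → 38 + 19 = 57 bp
Sorted largest to smallest: 57, 21, 19 bp.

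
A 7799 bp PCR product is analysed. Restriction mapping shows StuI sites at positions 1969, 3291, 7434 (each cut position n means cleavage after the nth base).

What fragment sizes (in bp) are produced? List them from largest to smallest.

4143, 1969, 1322, 365 bp

Linear molecule, 3 cuts → 4 fragments:
  1969 − 0 = 1969 bp
  3291 − 1969 = 1322 bp
  7434 − 3291 = 4143 bp
  7799 − 7434 = 365 bp
Sorted largest to smallest: 4143, 1969, 1322, 365 bp.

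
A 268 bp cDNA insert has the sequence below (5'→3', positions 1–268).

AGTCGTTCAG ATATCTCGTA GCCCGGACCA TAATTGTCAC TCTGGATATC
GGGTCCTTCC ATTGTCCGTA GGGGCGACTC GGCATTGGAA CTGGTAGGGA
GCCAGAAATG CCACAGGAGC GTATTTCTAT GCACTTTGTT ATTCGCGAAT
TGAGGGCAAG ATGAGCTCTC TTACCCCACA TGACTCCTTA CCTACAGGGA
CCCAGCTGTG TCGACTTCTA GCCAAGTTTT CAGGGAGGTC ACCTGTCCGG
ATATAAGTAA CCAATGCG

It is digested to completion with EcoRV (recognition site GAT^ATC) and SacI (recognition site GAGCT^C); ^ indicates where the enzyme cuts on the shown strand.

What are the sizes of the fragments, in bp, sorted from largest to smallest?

EcoRV sites (GATATC) start at positions 10, 45.
EcoRV cuts after base 3 of each site, so after positions 12, 47.
The SacI site (GAGCTC) starts at position 163.
SacI cuts after base 5 of each site (before the last base), so after position 167.
Combined cut positions: 12, 47, 167.
Linear molecule, 3 cuts → 4 fragments:
  1–12 → 12 bp
  13–47 → 35 bp
  48–167 → 120 bp
  168–268 → 101 bp
Sorted largest to smallest: 120, 101, 35, 12 bp.

120, 101, 35, 12 bp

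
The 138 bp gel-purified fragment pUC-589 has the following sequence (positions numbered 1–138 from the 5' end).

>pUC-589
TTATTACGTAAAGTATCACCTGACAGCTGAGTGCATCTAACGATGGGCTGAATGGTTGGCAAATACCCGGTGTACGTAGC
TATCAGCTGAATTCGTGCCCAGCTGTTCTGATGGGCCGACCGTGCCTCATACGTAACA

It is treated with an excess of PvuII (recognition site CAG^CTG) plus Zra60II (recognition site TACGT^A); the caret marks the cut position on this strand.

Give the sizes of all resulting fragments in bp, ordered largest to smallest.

PvuII sites (CAGCTG) start at positions 24, 84, 100.
PvuII cuts after base 3 of each site, so after positions 26, 86, 102.
Zra60II sites (TACGTA) start at positions 5, 73, 130.
Zra60II cuts after base 5 of each site (before the last base), so after positions 9, 77, 134.
Combined cut positions: 9, 26, 77, 86, 102, 134.
Linear molecule, 6 cuts → 7 fragments:
  1–9 → 9 bp
  10–26 → 17 bp
  27–77 → 51 bp
  78–86 → 9 bp
  87–102 → 16 bp
  103–134 → 32 bp
  135–138 → 4 bp
Sorted largest to smallest: 51, 32, 17, 16, 9, 9, 4 bp.

51, 32, 17, 16, 9, 9, 4 bp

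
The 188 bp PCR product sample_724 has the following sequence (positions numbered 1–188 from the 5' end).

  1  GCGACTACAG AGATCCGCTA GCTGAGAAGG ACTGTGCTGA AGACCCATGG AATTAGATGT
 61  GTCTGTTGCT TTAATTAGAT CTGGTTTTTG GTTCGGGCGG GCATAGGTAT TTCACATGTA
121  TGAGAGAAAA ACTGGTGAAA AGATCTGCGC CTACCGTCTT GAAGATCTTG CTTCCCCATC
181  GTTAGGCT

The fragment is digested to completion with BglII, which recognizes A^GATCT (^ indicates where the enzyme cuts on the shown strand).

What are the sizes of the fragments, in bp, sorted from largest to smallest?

BglII sites (AGATCT) start at positions 77, 141, 163.
BglII cuts after the first base of each site, so after positions 77, 141, 163.
Linear molecule, 3 cuts → 4 fragments:
  1–77 → 77 bp
  78–141 → 64 bp
  142–163 → 22 bp
  164–188 → 25 bp
Sorted largest to smallest: 77, 64, 25, 22 bp.

77, 64, 25, 22 bp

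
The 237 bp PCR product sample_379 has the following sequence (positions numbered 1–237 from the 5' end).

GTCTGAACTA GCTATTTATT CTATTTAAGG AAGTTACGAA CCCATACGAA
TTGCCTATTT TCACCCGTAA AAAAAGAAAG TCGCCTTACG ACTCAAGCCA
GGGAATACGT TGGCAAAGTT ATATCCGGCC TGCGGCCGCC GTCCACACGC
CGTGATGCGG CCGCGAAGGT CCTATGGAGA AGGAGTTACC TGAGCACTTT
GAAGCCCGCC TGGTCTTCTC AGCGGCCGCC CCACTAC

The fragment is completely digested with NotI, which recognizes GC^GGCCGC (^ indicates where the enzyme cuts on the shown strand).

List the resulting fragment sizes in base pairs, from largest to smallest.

NotI sites (GCGGCCGC) start at positions 132, 157, 222.
NotI cuts after base 2 of each site, so after positions 133, 158, 223.
Linear molecule, 3 cuts → 4 fragments:
  1–133 → 133 bp
  134–158 → 25 bp
  159–223 → 65 bp
  224–237 → 14 bp
Sorted largest to smallest: 133, 65, 25, 14 bp.

133, 65, 25, 14 bp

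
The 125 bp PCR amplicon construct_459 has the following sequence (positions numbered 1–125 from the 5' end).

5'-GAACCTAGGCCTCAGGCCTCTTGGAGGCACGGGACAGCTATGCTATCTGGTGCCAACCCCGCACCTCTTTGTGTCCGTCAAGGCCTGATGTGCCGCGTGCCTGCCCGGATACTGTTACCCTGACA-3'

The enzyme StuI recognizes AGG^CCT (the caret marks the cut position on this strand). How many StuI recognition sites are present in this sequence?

3

AGGCCT occurs starting at positions 7, 14, 81.
StuI cuts at 3 sites.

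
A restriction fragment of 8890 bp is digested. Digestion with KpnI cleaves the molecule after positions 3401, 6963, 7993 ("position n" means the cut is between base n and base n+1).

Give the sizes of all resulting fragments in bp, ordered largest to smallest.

3562, 3401, 1030, 897 bp

Linear molecule, 3 cuts → 4 fragments:
  3401 − 0 = 3401 bp
  6963 − 3401 = 3562 bp
  7993 − 6963 = 1030 bp
  8890 − 7993 = 897 bp
Sorted largest to smallest: 3562, 3401, 1030, 897 bp.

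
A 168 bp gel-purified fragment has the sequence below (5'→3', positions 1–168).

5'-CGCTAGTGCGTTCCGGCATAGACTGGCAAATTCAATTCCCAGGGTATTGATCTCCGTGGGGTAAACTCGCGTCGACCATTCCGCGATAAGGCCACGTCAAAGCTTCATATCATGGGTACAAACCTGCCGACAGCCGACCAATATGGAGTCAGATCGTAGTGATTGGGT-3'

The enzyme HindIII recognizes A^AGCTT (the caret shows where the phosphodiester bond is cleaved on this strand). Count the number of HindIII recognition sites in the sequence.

1

AAGCTT occurs starting at position 100.
HindIII cuts at 1 site.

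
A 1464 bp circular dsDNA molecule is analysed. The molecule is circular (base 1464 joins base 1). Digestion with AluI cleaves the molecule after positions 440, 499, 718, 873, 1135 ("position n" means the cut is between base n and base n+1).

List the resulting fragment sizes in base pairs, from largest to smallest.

Circular molecule, 5 cuts → 5 fragments:
  499 − 440 = 59 bp
  718 − 499 = 219 bp
  873 − 718 = 155 bp
  1135 − 873 = 262 bp
  wrap: 1464 − 1135 + 440 = 769 bp
Sorted largest to smallest: 769, 262, 219, 155, 59 bp.

769, 262, 219, 155, 59 bp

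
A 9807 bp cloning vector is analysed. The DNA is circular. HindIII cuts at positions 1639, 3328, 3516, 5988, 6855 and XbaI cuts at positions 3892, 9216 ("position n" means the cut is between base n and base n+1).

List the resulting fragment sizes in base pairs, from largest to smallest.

Combined cut positions (sorted): 1639, 3328, 3516, 3892, 5988, 6855, 9216.
Circular molecule, 7 cuts → 7 fragments:
  3328 − 1639 = 1689 bp
  3516 − 3328 = 188 bp
  3892 − 3516 = 376 bp
  5988 − 3892 = 2096 bp
  6855 − 5988 = 867 bp
  9216 − 6855 = 2361 bp
  wrap: 9807 − 9216 + 1639 = 2230 bp
Sorted largest to smallest: 2361, 2230, 2096, 1689, 867, 376, 188 bp.

2361, 2230, 2096, 1689, 867, 376, 188 bp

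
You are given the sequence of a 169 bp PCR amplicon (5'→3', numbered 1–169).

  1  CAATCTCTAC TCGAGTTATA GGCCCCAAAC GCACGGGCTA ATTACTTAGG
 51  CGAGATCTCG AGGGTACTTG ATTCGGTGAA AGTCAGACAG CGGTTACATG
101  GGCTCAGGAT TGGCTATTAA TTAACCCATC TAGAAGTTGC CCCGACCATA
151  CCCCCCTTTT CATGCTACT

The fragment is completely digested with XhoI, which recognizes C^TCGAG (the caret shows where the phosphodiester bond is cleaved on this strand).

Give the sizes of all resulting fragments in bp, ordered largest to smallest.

112, 47, 10 bp

XhoI sites (CTCGAG) start at positions 10, 57.
XhoI cuts after the first base of each site, so after positions 10, 57.
Linear molecule, 2 cuts → 3 fragments:
  1–10 → 10 bp
  11–57 → 47 bp
  58–169 → 112 bp
Sorted largest to smallest: 112, 47, 10 bp.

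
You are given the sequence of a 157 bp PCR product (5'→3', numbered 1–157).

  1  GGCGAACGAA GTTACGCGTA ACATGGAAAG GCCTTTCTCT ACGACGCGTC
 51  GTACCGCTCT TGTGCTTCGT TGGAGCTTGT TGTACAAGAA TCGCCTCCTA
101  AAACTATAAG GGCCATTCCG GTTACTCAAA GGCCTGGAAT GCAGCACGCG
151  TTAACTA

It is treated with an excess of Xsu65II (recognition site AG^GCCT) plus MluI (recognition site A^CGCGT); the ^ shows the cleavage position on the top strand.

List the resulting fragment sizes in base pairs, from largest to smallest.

Xsu65II sites (AGGCCT) start at positions 29, 130.
Xsu65II cuts after base 2 of each site, so after positions 30, 131.
MluI sites (ACGCGT) start at positions 14, 44, 146.
MluI cuts after the first base of each site, so after positions 14, 44, 146.
Combined cut positions: 14, 30, 44, 131, 146.
Linear molecule, 5 cuts → 6 fragments:
  1–14 → 14 bp
  15–30 → 16 bp
  31–44 → 14 bp
  45–131 → 87 bp
  132–146 → 15 bp
  147–157 → 11 bp
Sorted largest to smallest: 87, 16, 15, 14, 14, 11 bp.

87, 16, 15, 14, 14, 11 bp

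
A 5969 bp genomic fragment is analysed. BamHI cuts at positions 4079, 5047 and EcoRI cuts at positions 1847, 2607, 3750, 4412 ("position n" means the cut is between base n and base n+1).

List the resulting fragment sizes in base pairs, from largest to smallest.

Combined cut positions (sorted): 1847, 2607, 3750, 4079, 4412, 5047.
Linear molecule, 6 cuts → 7 fragments:
  1847 − 0 = 1847 bp
  2607 − 1847 = 760 bp
  3750 − 2607 = 1143 bp
  4079 − 3750 = 329 bp
  4412 − 4079 = 333 bp
  5047 − 4412 = 635 bp
  5969 − 5047 = 922 bp
Sorted largest to smallest: 1847, 1143, 922, 760, 635, 333, 329 bp.

1847, 1143, 922, 760, 635, 333, 329 bp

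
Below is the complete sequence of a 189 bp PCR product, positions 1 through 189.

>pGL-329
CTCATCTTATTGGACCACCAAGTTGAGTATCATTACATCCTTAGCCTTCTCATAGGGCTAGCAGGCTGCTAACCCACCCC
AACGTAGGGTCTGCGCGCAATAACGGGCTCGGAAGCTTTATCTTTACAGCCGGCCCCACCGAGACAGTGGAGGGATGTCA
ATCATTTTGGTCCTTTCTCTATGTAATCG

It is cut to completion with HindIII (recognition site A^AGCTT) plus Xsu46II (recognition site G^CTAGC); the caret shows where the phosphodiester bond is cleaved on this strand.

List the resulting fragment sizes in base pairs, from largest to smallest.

76, 57, 56 bp

The HindIII site (AAGCTT) starts at position 113.
HindIII cuts after the first base of each site, so after position 113.
The Xsu46II site (GCTAGC) starts at position 57.
Xsu46II cuts after the first base of each site, so after position 57.
Combined cut positions: 57, 113.
Linear molecule, 2 cuts → 3 fragments:
  1–57 → 57 bp
  58–113 → 56 bp
  114–189 → 76 bp
Sorted largest to smallest: 76, 57, 56 bp.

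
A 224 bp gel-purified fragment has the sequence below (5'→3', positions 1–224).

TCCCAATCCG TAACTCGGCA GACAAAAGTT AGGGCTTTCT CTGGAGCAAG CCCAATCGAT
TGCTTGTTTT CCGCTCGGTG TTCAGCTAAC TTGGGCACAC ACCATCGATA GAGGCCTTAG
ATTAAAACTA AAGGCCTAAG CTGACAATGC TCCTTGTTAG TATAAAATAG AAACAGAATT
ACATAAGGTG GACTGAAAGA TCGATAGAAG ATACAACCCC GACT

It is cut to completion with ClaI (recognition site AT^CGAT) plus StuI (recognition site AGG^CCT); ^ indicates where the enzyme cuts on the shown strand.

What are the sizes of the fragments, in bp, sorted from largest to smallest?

67, 56, 49, 23, 20, 9 bp

ClaI sites (ATCGAT) start at positions 55, 104, 200.
ClaI cuts after base 2 of each site, so after positions 56, 105, 201.
StuI sites (AGGCCT) start at positions 112, 132.
StuI cuts after base 3 of each site, so after positions 114, 134.
Combined cut positions: 56, 105, 114, 134, 201.
Linear molecule, 5 cuts → 6 fragments:
  1–56 → 56 bp
  57–105 → 49 bp
  106–114 → 9 bp
  115–134 → 20 bp
  135–201 → 67 bp
  202–224 → 23 bp
Sorted largest to smallest: 67, 56, 49, 23, 20, 9 bp.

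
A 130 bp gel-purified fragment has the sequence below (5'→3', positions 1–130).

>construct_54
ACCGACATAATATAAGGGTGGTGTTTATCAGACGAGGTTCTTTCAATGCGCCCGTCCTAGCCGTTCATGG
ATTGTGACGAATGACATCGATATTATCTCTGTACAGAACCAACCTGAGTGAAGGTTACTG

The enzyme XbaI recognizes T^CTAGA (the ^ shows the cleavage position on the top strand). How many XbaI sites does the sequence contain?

0

No occurrence of TCTAGA is present in the sequence.
XbaI does not cut: 0 sites.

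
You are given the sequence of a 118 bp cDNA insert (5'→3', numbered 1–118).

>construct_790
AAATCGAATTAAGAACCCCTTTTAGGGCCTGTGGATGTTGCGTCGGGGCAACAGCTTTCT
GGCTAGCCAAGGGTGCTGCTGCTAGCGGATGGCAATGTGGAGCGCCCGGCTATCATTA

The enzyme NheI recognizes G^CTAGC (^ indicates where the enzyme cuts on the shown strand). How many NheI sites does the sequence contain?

GCTAGC occurs starting at positions 62, 81.
NheI cuts at 2 sites.

2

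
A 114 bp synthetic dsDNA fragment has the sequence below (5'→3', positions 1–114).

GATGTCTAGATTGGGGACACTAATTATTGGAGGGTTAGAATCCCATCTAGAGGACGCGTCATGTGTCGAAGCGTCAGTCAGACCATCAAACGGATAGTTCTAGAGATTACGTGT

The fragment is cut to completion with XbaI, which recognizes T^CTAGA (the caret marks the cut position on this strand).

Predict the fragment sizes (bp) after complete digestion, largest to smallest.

53, 41, 15, 5 bp

XbaI sites (TCTAGA) start at positions 5, 46, 99.
XbaI cuts after the first base of each site, so after positions 5, 46, 99.
Linear molecule, 3 cuts → 4 fragments:
  1–5 → 5 bp
  6–46 → 41 bp
  47–99 → 53 bp
  100–114 → 15 bp
Sorted largest to smallest: 53, 41, 15, 5 bp.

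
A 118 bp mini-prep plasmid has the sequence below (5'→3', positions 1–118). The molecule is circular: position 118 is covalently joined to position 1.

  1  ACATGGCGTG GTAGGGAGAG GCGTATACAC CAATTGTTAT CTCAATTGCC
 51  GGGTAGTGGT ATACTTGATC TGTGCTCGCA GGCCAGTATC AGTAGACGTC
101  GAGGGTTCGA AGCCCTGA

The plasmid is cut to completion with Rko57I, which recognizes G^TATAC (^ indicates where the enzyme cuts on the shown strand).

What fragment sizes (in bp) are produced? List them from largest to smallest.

Rko57I sites (GTATAC) start at positions 23, 59.
Rko57I cuts after the first base of each site, so after positions 23, 59.
Circular molecule, 2 cuts → 2 fragments:
  24–59 → 36 bp
  60–118 then 1–23 → 59 + 23 = 82 bp
Sorted largest to smallest: 82, 36 bp.

82, 36 bp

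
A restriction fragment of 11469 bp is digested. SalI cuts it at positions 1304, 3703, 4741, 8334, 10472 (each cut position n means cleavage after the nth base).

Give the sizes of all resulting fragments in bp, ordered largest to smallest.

3593, 2399, 2138, 1304, 1038, 997 bp

Linear molecule, 5 cuts → 6 fragments:
  1304 − 0 = 1304 bp
  3703 − 1304 = 2399 bp
  4741 − 3703 = 1038 bp
  8334 − 4741 = 3593 bp
  10472 − 8334 = 2138 bp
  11469 − 10472 = 997 bp
Sorted largest to smallest: 3593, 2399, 2138, 1304, 1038, 997 bp.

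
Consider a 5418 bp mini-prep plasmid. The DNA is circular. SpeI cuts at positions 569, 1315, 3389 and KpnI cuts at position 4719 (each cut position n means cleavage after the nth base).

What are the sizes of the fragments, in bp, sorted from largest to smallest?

2074, 1330, 1268, 746 bp

Combined cut positions (sorted): 569, 1315, 3389, 4719.
Circular molecule, 4 cuts → 4 fragments:
  1315 − 569 = 746 bp
  3389 − 1315 = 2074 bp
  4719 − 3389 = 1330 bp
  wrap: 5418 − 4719 + 569 = 1268 bp
Sorted largest to smallest: 2074, 1330, 1268, 746 bp.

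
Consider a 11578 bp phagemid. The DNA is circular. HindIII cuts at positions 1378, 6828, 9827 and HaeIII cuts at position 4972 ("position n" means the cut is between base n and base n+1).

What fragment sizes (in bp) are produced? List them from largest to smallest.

Combined cut positions (sorted): 1378, 4972, 6828, 9827.
Circular molecule, 4 cuts → 4 fragments:
  4972 − 1378 = 3594 bp
  6828 − 4972 = 1856 bp
  9827 − 6828 = 2999 bp
  wrap: 11578 − 9827 + 1378 = 3129 bp
Sorted largest to smallest: 3594, 3129, 2999, 1856 bp.

3594, 3129, 2999, 1856 bp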